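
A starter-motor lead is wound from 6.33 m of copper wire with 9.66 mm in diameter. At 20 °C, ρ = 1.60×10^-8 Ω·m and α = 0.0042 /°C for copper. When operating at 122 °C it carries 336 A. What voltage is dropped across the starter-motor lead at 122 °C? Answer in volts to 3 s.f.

0.663 V

A = π(d/2)² = π(4.8300e-03 m)² = 7.329e-05 m²
R₍20₎ = ρL/A = (1.60×10^-8)(6.33)/(7.329e-05) = 0.001382 Ω
R₍122₎ = R₍20₎(1 + αΔT) = 0.001382 × (1 + 0.0042×102) = 0.001974 Ω
V = IR = 336 × 0.001974 = 0.663 V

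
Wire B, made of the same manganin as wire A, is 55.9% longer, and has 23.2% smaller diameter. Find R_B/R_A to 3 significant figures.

R ∝ L/d², so R_B/R_A = (1 + 55.9/100) × (1 − 23.2/100)⁻²
= 1.559 × 1.695 = 2.64

2.64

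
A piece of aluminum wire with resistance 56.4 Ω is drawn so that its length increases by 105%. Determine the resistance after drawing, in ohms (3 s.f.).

237 Ω

k = 1 + 105/100 = 2.05; volume constant ⇒ A' = A/k, so R' = k²R.
R' = 4.202 × 56.4 = 237 Ω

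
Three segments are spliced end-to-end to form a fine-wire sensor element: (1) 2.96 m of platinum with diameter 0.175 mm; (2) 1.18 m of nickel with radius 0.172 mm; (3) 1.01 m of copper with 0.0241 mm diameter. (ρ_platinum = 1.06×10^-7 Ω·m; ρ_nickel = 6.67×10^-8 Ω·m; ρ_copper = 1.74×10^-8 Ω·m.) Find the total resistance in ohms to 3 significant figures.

52.4 Ω

Seg 1: A = π(d/2)² = π(8.7500e-05 m)² = 2.405e-08 m²
R_1 = (1.06×10^-7)(2.96)/(2.405e-08) = 13.04 Ω
Seg 2: A = πr² = π(1.7200e-04 m)² = 9.294e-08 m²
R_2 = (6.67×10^-8)(1.18)/(9.294e-08) = 0.8468 Ω
Seg 3: A = π(d/2)² = π(1.2050e-05 m)² = 4.562e-10 m²
R_3 = (1.74×10^-8)(1.01)/(4.562e-10) = 38.53 Ω
R_total = R_1 + R_2 + R_3 = 52.4 Ω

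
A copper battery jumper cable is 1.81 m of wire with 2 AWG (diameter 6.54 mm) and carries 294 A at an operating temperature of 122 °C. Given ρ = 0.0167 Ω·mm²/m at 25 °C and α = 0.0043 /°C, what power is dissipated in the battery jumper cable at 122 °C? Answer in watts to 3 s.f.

110 W

ρ = 0.0167 Ω·mm²/m = 1.67×10^-8 Ω·m
A = π(6.54/2 mm)² = π(3.2700e-03 m)² = 3.359e-05 m²
R₍25₎ = ρL/A = (1.67×10^-8)(1.81)/(3.359e-05) = 8.998×10^-4 Ω
R₍122₎ = R₍25₎(1 + αΔT) = 8.998×10^-4 × (1 + 0.0043×97) = 0.001275 Ω
P = I²R = (294)² × 0.001275 = 110 W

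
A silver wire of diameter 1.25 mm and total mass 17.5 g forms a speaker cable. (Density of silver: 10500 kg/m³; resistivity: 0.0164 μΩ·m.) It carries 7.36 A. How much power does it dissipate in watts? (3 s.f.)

0.983 W

ρ = 0.0164 μΩ·m = 1.64×10^-8 Ω·m
A = π(d/2)² = π(6.2500e-04 m)² = 1.2272e-06 m²
L = m/(density·A) = 0.0175/(10500×1.2272e-06) = 1.358 m
R = ρL/A = (1.64×10^-8)(1.358)/(1.2272e-06) = 0.01815 Ω
P = I²R = (7.36)² × 0.01815 = 0.983 W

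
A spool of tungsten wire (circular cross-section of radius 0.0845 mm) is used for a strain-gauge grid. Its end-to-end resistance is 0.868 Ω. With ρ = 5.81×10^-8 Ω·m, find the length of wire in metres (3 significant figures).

A = πr² = π(8.4500e-05 m)² = 2.243e-08 m²
L = RA/ρ = (0.868)(2.243e-08)/(5.81×10^-8) = 0.335 m

0.335 m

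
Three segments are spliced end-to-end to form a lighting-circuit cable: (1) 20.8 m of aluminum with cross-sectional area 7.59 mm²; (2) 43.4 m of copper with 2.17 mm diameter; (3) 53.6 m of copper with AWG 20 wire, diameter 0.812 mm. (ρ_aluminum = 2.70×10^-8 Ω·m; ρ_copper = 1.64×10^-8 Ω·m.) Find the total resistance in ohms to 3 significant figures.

1.96 Ω

Seg 1: A = 7.59 mm² = 7.590e-06 m²
R_1 = (2.70×10^-8)(20.8)/(7.590e-06) = 0.07399 Ω
Seg 2: A = π(d/2)² = π(1.0850e-03 m)² = 3.698e-06 m²
R_2 = (1.64×10^-8)(43.4)/(3.698e-06) = 0.1925 Ω
Seg 3: A = π(0.812/2 mm)² = π(4.0600e-04 m)² = 5.178e-07 m²
R_3 = (1.64×10^-8)(53.6)/(5.178e-07) = 1.697 Ω
R_total = R_1 + R_2 + R_3 = 1.96 Ω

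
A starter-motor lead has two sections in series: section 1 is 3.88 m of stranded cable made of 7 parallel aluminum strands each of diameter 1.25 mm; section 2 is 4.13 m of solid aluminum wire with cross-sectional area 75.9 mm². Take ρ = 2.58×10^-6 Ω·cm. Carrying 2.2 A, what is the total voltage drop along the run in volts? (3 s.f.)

0.0287 V

ρ = 2.58×10^-6 Ω·cm = 2.58×10^-8 Ω·m
Section 1: A_strand = π(6.2500e-04)² = 1.227e-06 m²; R₁ = ρL/(N·A_s) = (2.58×10^-8)(3.88)/(7×1.227e-06) = 0.01165 Ω
Section 2: A = 75.9 mm² = 7.590e-05 m²
R₂ = (2.58×10^-8)(4.13)/(7.590e-05) = 0.001404 Ω
R = R₁ + R₂ = 0.01306 Ω
V = IR = 2.2 × 0.01306 = 0.0287 V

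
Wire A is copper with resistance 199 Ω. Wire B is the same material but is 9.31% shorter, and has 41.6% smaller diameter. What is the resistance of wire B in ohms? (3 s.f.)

529 Ω

R ∝ L/d², so R_B/R_A = (1 − 9.31/100) × (1 − 41.6/100)⁻²
= 0.9069 × 2.932 = 2.659
R_B = 2.659 × 199 = 529 Ω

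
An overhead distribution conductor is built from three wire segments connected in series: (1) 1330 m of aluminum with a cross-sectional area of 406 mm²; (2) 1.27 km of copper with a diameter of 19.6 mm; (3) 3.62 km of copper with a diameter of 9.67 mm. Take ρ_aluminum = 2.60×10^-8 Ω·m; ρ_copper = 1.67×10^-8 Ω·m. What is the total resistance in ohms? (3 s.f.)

0.979 Ω

Seg 1: A = 406 mm² = 4.060e-04 m²
R_1 = (2.60×10^-8)(1330)/(4.060e-04) = 0.08517 Ω
Seg 2: A = π(d/2)² = π(9.8000e-03 m)² = 3.017e-04 m²
R_2 = (1.67×10^-8)(1270)/(3.017e-04) = 0.07029 Ω
Seg 3: A = π(d/2)² = π(4.8350e-03 m)² = 7.344e-05 m²
R_3 = (1.67×10^-8)(3620)/(7.344e-05) = 0.8232 Ω
R_total = R_1 + R_2 + R_3 = 0.979 Ω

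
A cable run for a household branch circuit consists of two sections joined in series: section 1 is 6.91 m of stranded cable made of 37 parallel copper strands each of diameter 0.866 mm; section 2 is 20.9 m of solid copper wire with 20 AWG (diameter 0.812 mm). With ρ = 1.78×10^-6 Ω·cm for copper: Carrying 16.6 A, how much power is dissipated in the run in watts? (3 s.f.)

200 W

ρ = 1.78×10^-6 Ω·cm = 1.78×10^-8 Ω·m
Section 1: A_strand = π(4.3300e-04)² = 5.890e-07 m²; R₁ = ρL/(N·A_s) = (1.78×10^-8)(6.91)/(37×5.890e-07) = 0.005644 Ω
Section 2: A = π(0.812/2 mm)² = π(4.0600e-04 m)² = 5.178e-07 m²
R₂ = (1.78×10^-8)(20.9)/(5.178e-07) = 0.7184 Ω
R = R₁ + R₂ = 0.724 Ω
P = I²R = (16.6)² × 0.724 = 200 W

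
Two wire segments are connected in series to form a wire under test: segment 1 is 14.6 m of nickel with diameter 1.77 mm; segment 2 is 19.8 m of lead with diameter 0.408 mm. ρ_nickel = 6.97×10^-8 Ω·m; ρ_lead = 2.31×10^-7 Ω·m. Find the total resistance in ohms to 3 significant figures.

35.4 Ω

Segment 1: A = π(d/2)² = π(8.8500e-04 m)² = 2.461e-06 m²
R₁ = ρL/A = (6.97×10^-8)(14.6)/(2.461e-06) = 0.4136 Ω
Segment 2: A = π(d/2)² = π(2.0400e-04 m)² = 1.307e-07 m²
R₂ = (2.31×10^-7)(19.8)/(1.307e-07) = 34.98 Ω
R = R₁ + R₂ = 35.4 Ω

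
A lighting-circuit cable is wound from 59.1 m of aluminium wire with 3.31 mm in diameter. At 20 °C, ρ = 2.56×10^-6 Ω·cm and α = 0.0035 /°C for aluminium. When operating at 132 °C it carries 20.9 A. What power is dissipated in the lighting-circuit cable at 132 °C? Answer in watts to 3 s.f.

ρ = 2.56×10^-6 Ω·cm = 2.56×10^-8 Ω·m
A = π(d/2)² = π(1.6550e-03 m)² = 8.605e-06 m²
R₍20₎ = ρL/A = (2.56×10^-8)(59.1)/(8.605e-06) = 0.1758 Ω
R₍132₎ = R₍20₎(1 + αΔT) = 0.1758 × (1 + 0.0035×112) = 0.2447 Ω
P = I²R = (20.9)² × 0.2447 = 107 W

107 W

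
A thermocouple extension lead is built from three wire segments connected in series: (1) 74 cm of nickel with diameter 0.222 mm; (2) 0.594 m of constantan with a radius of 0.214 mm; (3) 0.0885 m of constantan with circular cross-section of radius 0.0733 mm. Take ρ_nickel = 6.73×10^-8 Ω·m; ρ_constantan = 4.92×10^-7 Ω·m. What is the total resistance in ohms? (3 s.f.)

5.90 Ω

Seg 1: A = π(d/2)² = π(1.1100e-04 m)² = 3.871e-08 m²
R_1 = (6.73×10^-8)(0.74)/(3.871e-08) = 1.287 Ω
Seg 2: A = πr² = π(2.1400e-04 m)² = 1.439e-07 m²
R_2 = (4.92×10^-7)(0.594)/(1.439e-07) = 2.031 Ω
Seg 3: A = πr² = π(7.3300e-05 m)² = 1.688e-08 m²
R_3 = (4.92×10^-7)(0.0885)/(1.688e-08) = 2.58 Ω
R_total = R_1 + R_2 + R_3 = 5.90 Ω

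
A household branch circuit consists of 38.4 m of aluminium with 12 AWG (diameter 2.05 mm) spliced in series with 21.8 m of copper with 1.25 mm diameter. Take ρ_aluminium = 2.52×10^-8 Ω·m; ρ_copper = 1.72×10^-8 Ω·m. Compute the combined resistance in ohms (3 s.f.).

Segment 1: A = π(2.05/2 mm)² = π(1.0250e-03 m)² = 3.301e-06 m²
R₁ = ρL/A = (2.52×10^-8)(38.4)/(3.301e-06) = 0.2932 Ω
Segment 2: A = π(d/2)² = π(6.2500e-04 m)² = 1.227e-06 m²
R₂ = (1.72×10^-8)(21.8)/(1.227e-06) = 0.3055 Ω
R = R₁ + R₂ = 0.599 Ω

0.599 Ω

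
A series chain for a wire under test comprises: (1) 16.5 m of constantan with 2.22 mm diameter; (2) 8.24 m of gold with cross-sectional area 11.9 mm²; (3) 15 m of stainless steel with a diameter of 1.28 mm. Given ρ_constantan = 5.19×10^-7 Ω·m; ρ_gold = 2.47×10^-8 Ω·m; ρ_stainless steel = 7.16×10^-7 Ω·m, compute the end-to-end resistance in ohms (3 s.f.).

Seg 1: A = π(d/2)² = π(1.1100e-03 m)² = 3.871e-06 m²
R_1 = (5.19×10^-7)(16.5)/(3.871e-06) = 2.212 Ω
Seg 2: A = 11.9 mm² = 1.190e-05 m²
R_2 = (2.47×10^-8)(8.24)/(1.190e-05) = 0.0171 Ω
Seg 3: A = π(d/2)² = π(6.4000e-04 m)² = 1.287e-06 m²
R_3 = (7.16×10^-7)(15)/(1.287e-06) = 8.346 Ω
R_total = R_1 + R_2 + R_3 = 10.6 Ω

10.6 Ω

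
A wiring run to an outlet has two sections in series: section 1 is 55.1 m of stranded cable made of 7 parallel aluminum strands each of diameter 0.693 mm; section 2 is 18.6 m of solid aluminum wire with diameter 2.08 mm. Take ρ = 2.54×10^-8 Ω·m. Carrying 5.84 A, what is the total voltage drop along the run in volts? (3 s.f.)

3.91 V

Section 1: A_strand = π(3.4650e-04)² = 3.772e-07 m²; R₁ = ρL/(N·A_s) = (2.54×10^-8)(55.1)/(7×3.772e-07) = 0.5301 Ω
Section 2: A = π(d/2)² = π(1.0400e-03 m)² = 3.398e-06 m²
R₂ = (2.54×10^-8)(18.6)/(3.398e-06) = 0.139 Ω
R = R₁ + R₂ = 0.6691 Ω
V = IR = 5.84 × 0.6691 = 3.91 V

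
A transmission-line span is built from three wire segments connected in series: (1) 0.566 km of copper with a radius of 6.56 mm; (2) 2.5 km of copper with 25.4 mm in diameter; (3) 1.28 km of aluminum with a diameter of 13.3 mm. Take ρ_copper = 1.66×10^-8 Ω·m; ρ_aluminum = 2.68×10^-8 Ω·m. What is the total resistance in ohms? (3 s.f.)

0.398 Ω

Seg 1: A = πr² = π(6.5600e-03 m)² = 1.352e-04 m²
R_1 = (1.66×10^-8)(566)/(1.352e-04) = 0.0695 Ω
Seg 2: A = π(d/2)² = π(1.2700e-02 m)² = 5.067e-04 m²
R_2 = (1.66×10^-8)(2500)/(5.067e-04) = 0.0819 Ω
Seg 3: A = π(d/2)² = π(6.6500e-03 m)² = 1.389e-04 m²
R_3 = (2.68×10^-8)(1280)/(1.389e-04) = 0.2469 Ω
R_total = R_1 + R_2 + R_3 = 0.398 Ω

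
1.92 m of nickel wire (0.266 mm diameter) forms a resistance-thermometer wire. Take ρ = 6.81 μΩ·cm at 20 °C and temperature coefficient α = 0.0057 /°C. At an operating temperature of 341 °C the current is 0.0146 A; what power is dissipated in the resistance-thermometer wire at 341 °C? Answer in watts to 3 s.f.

0.00142 W

ρ = 6.81 μΩ·cm = 6.81×10^-8 Ω·m
A = π(d/2)² = π(1.3300e-04 m)² = 5.557e-08 m²
R₍20₎ = ρL/A = (6.81×10^-8)(1.92)/(5.557e-08) = 2.353 Ω
R₍341₎ = R₍20₎(1 + αΔT) = 2.353 × (1 + 0.0057×321) = 6.658 Ω
P = I²R = (0.0146)² × 6.658 = 0.00142 W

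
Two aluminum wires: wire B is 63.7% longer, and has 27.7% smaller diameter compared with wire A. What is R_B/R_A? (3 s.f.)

3.13

R ∝ L/d², so R_B/R_A = (1 + 63.7/100) × (1 − 27.7/100)⁻²
= 1.637 × 1.913 = 3.13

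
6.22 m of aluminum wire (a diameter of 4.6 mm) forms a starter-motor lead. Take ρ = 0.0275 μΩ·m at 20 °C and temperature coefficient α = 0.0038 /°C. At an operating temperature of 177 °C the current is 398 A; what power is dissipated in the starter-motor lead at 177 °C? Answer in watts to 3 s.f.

ρ = 0.0275 μΩ·m = 2.75×10^-8 Ω·m
A = π(d/2)² = π(2.3000e-03 m)² = 1.662e-05 m²
R₍20₎ = ρL/A = (2.75×10^-8)(6.22)/(1.662e-05) = 0.01029 Ω
R₍177₎ = R₍20₎(1 + αΔT) = 0.01029 × (1 + 0.0038×157) = 0.01643 Ω
P = I²R = (398)² × 0.01643 = 2600 W

2600 W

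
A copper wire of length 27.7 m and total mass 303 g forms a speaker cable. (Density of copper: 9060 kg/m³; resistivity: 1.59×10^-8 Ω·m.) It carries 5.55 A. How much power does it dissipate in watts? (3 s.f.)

A = m/(density·L) = 0.303/(9060×27.7) = 1.2074e-06 m²
R = ρL/A = (1.59×10^-8)(27.7)/(1.2074e-06) = 0.3648 Ω
P = I²R = (5.55)² × 0.3648 = 11.2 W

11.2 W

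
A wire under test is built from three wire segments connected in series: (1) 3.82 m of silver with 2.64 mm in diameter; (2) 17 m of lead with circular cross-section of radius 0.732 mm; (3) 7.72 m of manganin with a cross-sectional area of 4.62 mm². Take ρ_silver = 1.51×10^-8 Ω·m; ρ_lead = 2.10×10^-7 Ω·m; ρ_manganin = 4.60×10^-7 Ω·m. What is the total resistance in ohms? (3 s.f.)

Seg 1: A = π(d/2)² = π(1.3200e-03 m)² = 5.474e-06 m²
R_1 = (1.51×10^-8)(3.82)/(5.474e-06) = 0.01054 Ω
Seg 2: A = πr² = π(7.3200e-04 m)² = 1.683e-06 m²
R_2 = (2.10×10^-7)(17)/(1.683e-06) = 2.121 Ω
Seg 3: A = 4.62 mm² = 4.620e-06 m²
R_3 = (4.60×10^-7)(7.72)/(4.620e-06) = 0.7687 Ω
R_total = R_1 + R_2 + R_3 = 2.90 Ω

2.90 Ω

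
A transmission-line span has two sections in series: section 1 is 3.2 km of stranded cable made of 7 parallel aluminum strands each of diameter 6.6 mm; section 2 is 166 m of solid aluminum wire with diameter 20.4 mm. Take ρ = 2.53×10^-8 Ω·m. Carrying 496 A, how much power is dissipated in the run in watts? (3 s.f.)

86300 W

Section 1: A_strand = π(3.3000e-03)² = 3.421e-05 m²; R₁ = ρL/(N·A_s) = (2.53×10^-8)(3200)/(7×3.421e-05) = 0.3381 Ω
Section 2: A = π(d/2)² = π(1.0200e-02 m)² = 3.269e-04 m²
R₂ = (2.53×10^-8)(166)/(3.269e-04) = 0.01285 Ω
R = R₁ + R₂ = 0.3509 Ω
P = I²R = (496)² × 0.3509 = 86300 W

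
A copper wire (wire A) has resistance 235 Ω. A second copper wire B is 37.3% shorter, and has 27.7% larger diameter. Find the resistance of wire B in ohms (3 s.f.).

R ∝ L/d², so R_B/R_A = (1 − 37.3/100) × (1 + 27.7/100)⁻²
= 0.627 × 0.6132 = 0.3845
R_B = 0.3845 × 235 = 90.4 Ω

90.4 Ω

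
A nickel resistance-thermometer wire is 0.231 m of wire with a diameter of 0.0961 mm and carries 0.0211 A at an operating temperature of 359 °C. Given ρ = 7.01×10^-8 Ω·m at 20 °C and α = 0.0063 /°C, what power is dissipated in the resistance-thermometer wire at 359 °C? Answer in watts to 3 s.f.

0.00312 W

A = π(d/2)² = π(4.8050e-05 m)² = 7.253e-09 m²
R₍20₎ = ρL/A = (7.01×10^-8)(0.231)/(7.253e-09) = 2.233 Ω
R₍359₎ = R₍20₎(1 + αΔT) = 2.233 × (1 + 0.0063×339) = 7 Ω
P = I²R = (0.0211)² × 7 = 0.00312 W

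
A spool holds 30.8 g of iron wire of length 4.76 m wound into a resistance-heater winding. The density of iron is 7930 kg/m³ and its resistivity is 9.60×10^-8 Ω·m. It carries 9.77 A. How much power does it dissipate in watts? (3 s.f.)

53.5 W

A = m/(density·L) = 0.0308/(7930×4.76) = 8.1596e-07 m²
R = ρL/A = (9.60×10^-8)(4.76)/(8.1596e-07) = 0.56 Ω
P = I²R = (9.77)² × 0.56 = 53.5 W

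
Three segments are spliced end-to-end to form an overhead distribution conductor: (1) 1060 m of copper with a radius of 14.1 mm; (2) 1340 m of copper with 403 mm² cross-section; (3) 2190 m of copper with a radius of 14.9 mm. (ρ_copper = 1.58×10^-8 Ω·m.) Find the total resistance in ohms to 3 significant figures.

0.129 Ω

Seg 1: A = πr² = π(1.4100e-02 m)² = 6.246e-04 m²
R_1 = (1.58×10^-8)(1060)/(6.246e-04) = 0.02681 Ω
Seg 2: A = 403 mm² = 4.030e-04 m²
R_2 = (1.58×10^-8)(1340)/(4.030e-04) = 0.05254 Ω
Seg 3: A = πr² = π(1.4900e-02 m)² = 6.975e-04 m²
R_3 = (1.58×10^-8)(2190)/(6.975e-04) = 0.04961 Ω
R_total = R_1 + R_2 + R_3 = 0.129 Ω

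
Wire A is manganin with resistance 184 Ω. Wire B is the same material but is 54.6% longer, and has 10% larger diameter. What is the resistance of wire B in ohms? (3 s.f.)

235 Ω

R ∝ L/d², so R_B/R_A = (1 + 54.6/100) × (1 + 10/100)⁻²
= 1.546 × 0.8265 = 1.278
R_B = 1.278 × 184 = 235 Ω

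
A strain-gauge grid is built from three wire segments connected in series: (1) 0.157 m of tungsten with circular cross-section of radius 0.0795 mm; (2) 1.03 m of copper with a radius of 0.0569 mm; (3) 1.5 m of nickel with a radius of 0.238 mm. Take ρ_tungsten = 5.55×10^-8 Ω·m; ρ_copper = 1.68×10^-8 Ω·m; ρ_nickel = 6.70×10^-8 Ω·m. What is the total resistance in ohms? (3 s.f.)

2.70 Ω

Seg 1: A = πr² = π(7.9500e-05 m)² = 1.986e-08 m²
R_1 = (5.55×10^-8)(0.157)/(1.986e-08) = 0.4388 Ω
Seg 2: A = πr² = π(5.6900e-05 m)² = 1.017e-08 m²
R_2 = (1.68×10^-8)(1.03)/(1.017e-08) = 1.701 Ω
Seg 3: A = πr² = π(2.3800e-04 m)² = 1.780e-07 m²
R_3 = (6.70×10^-8)(1.5)/(1.780e-07) = 0.5648 Ω
R_total = R_1 + R_2 + R_3 = 2.70 Ω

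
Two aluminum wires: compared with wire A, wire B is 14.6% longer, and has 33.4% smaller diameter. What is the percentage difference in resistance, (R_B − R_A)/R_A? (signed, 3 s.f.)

158%

R ∝ L/d², so R_B/R_A = (1 + 14.6/100) × (1 − 33.4/100)⁻²
= 1.146 × 2.255 = 2.584
(R_B − R_A)/R_A = 2.584 − 1 = 158%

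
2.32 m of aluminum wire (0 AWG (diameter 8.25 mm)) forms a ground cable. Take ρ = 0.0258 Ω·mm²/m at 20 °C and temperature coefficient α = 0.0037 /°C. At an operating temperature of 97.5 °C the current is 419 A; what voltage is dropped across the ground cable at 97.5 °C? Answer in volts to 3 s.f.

ρ = 0.0258 Ω·mm²/m = 2.58×10^-8 Ω·m
A = π(8.25/2 mm)² = π(4.1250e-03 m)² = 5.346e-05 m²
R₍20₎ = ρL/A = (2.58×10^-8)(2.32)/(5.346e-05) = 0.00112 Ω
R₍97.5₎ = R₍20₎(1 + αΔT) = 0.00112 × (1 + 0.0037×77.5) = 0.001441 Ω
V = IR = 419 × 0.001441 = 0.604 V

0.604 V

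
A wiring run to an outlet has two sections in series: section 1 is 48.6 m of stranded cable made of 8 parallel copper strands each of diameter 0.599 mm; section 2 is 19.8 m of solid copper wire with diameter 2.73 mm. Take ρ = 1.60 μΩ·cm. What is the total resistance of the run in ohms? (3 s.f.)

0.399 Ω

ρ = 1.60 μΩ·cm = 1.60×10^-8 Ω·m
Section 1: A_strand = π(2.9950e-04)² = 2.818e-07 m²; R₁ = ρL/(N·A_s) = (1.60×10^-8)(48.6)/(8×2.818e-07) = 0.3449 Ω
Section 2: A = π(d/2)² = π(1.3650e-03 m)² = 5.853e-06 m²
R₂ = (1.60×10^-8)(19.8)/(5.853e-06) = 0.05412 Ω
R = R₁ + R₂ = 0.399 Ω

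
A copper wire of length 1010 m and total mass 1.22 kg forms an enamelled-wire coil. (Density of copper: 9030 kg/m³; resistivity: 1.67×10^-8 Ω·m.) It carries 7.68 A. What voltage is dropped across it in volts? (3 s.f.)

968 V

A = m/(density·L) = 1.22/(9030×1010) = 1.3377e-07 m²
R = ρL/A = (1.67×10^-8)(1010)/(1.3377e-07) = 126.1 Ω
V = IR = 7.68 × 126.1 = 968 V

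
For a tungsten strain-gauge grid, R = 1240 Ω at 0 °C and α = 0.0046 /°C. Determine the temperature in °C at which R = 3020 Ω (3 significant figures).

312 °C

R = R₀(1 + α(T − T₀)) ⇒ T = T₀ + (R/R₀ − 1)/α
T = 0 + (3020/1240 − 1)/0.0046 = 0 + (1.435)/0.0046 = 312 °C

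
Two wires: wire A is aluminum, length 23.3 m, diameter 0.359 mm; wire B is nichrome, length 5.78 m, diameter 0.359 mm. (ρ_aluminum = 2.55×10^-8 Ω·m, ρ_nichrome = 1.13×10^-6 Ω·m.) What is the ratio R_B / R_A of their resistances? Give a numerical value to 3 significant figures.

R ∝ ρL/d², so R_B/R_A = (ρ_B/ρ_A) × (L_B/L_A)
= (1.13×10^-6/2.55×10^-8) × (5.78/23.3) = 11.0

11.0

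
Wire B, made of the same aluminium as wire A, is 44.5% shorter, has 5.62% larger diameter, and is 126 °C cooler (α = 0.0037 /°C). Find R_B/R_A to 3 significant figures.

R ∝ ρL/d² with ρ ∝ (1+αΔT), so R_B/R_A = (1 − 44.5/100) × (1 + 5.62/100)⁻² × (1 − 0.0037×126)
= 0.555 × 0.8964 × 0.5338 = 0.266

0.266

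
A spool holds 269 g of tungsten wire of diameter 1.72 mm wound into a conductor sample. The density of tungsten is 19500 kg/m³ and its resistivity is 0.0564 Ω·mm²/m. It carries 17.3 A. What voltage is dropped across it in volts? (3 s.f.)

ρ = 0.0564 Ω·mm²/m = 5.64×10^-8 Ω·m
A = π(d/2)² = π(8.6000e-04 m)² = 2.3235e-06 m²
L = m/(density·A) = 0.269/(19500×2.3235e-06) = 5.937 m
R = ρL/A = (5.64×10^-8)(5.937)/(2.3235e-06) = 0.1441 Ω
V = IR = 17.3 × 0.1441 = 2.49 V

2.49 V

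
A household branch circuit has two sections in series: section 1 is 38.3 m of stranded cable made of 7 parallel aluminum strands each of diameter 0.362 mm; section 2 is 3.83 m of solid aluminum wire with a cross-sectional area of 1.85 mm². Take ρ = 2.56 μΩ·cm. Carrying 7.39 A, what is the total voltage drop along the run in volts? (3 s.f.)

ρ = 2.56 μΩ·cm = 2.56×10^-8 Ω·m
Section 1: A_strand = π(1.8100e-04)² = 1.029e-07 m²; R₁ = ρL/(N·A_s) = (2.56×10^-8)(38.3)/(7×1.029e-07) = 1.361 Ω
Section 2: A = 1.85 mm² = 1.850e-06 m²
R₂ = (2.56×10^-8)(3.83)/(1.850e-06) = 0.053 Ω
R = R₁ + R₂ = 1.414 Ω
V = IR = 7.39 × 1.414 = 10.4 V

10.4 V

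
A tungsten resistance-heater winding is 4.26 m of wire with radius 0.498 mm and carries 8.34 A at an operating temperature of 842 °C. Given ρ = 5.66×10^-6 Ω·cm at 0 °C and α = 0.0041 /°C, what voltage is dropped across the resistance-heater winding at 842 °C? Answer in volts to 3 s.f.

ρ = 5.66×10^-6 Ω·cm = 5.66×10^-8 Ω·m
A = πr² = π(4.9800e-04 m)² = 7.791e-07 m²
R₍0₎ = ρL/A = (5.66×10^-8)(4.26)/(7.791e-07) = 0.3095 Ω
R₍842₎ = R₍0₎(1 + αΔT) = 0.3095 × (1 + 0.0041×842) = 1.378 Ω
V = IR = 8.34 × 1.378 = 11.5 V

11.5 V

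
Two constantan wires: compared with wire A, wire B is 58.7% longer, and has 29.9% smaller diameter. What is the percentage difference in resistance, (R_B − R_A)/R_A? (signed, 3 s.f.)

R ∝ L/d², so R_B/R_A = (1 + 58.7/100) × (1 − 29.9/100)⁻²
= 1.587 × 2.035 = 3.229
(R_B − R_A)/R_A = 3.229 − 1 = 223%

223%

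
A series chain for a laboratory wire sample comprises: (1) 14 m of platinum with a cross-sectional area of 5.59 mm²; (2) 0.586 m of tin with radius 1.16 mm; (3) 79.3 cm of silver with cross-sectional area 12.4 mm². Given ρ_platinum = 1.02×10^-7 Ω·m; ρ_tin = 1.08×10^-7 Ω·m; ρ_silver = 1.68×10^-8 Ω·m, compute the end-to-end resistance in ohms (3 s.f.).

0.272 Ω

Seg 1: A = 5.59 mm² = 5.590e-06 m²
R_1 = (1.02×10^-7)(14)/(5.590e-06) = 0.2555 Ω
Seg 2: A = πr² = π(1.1600e-03 m)² = 4.227e-06 m²
R_2 = (1.08×10^-7)(0.586)/(4.227e-06) = 0.01497 Ω
Seg 3: A = 12.4 mm² = 1.240e-05 m²
R_3 = (1.68×10^-8)(0.793)/(1.240e-05) = 0.001074 Ω
R_total = R_1 + R_2 + R_3 = 0.272 Ω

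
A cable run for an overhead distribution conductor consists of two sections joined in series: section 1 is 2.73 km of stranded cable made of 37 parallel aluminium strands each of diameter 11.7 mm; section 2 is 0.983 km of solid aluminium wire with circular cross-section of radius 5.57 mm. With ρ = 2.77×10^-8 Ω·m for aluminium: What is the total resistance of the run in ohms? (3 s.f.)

Section 1: A_strand = π(5.8500e-03)² = 1.075e-04 m²; R₁ = ρL/(N·A_s) = (2.77×10^-8)(2730)/(37×1.075e-04) = 0.01901 Ω
Section 2: A = πr² = π(5.5700e-03 m)² = 9.747e-05 m²
R₂ = (2.77×10^-8)(983)/(9.747e-05) = 0.2794 Ω
R = R₁ + R₂ = 0.298 Ω

0.298 Ω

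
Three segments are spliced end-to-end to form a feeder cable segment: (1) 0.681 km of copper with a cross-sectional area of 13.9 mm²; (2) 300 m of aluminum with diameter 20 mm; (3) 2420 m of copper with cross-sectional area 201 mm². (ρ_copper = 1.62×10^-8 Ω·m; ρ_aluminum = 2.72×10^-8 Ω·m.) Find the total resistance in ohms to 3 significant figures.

1.01 Ω

Seg 1: A = 13.9 mm² = 1.390e-05 m²
R_1 = (1.62×10^-8)(681)/(1.390e-05) = 0.7937 Ω
Seg 2: A = π(d/2)² = π(1.0000e-02 m)² = 3.142e-04 m²
R_2 = (2.72×10^-8)(300)/(3.142e-04) = 0.02597 Ω
Seg 3: A = 201 mm² = 2.010e-04 m²
R_3 = (1.62×10^-8)(2420)/(2.010e-04) = 0.195 Ω
R_total = R_1 + R_2 + R_3 = 1.01 Ω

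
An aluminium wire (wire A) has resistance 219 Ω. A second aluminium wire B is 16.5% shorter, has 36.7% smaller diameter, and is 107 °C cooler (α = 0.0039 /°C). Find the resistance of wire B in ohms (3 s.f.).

266 Ω

R ∝ ρL/d² with ρ ∝ (1+αΔT), so R_B/R_A = (1 − 16.5/100) × (1 − 36.7/100)⁻² × (1 − 0.0039×107)
= 0.835 × 2.496 × 0.5827 = 1.214
R_B = 1.214 × 219 = 266 Ω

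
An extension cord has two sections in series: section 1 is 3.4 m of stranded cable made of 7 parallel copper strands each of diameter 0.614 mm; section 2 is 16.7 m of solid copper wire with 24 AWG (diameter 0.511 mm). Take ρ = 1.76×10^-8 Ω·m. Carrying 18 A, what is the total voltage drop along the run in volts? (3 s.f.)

Section 1: A_strand = π(3.0700e-04)² = 2.961e-07 m²; R₁ = ρL/(N·A_s) = (1.76×10^-8)(3.4)/(7×2.961e-07) = 0.02887 Ω
Section 2: A = π(0.511/2 mm)² = π(2.5550e-04 m)² = 2.051e-07 m²
R₂ = (1.76×10^-8)(16.7)/(2.051e-07) = 1.433 Ω
R = R₁ + R₂ = 1.462 Ω
V = IR = 18 × 1.462 = 26.3 V

26.3 V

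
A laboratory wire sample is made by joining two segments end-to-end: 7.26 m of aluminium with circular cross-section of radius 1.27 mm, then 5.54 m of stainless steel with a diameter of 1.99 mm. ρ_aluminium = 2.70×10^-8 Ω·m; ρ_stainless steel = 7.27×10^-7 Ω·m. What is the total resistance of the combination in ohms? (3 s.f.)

1.33 Ω

Segment 1: A = πr² = π(1.2700e-03 m)² = 5.067e-06 m²
R₁ = ρL/A = (2.70×10^-8)(7.26)/(5.067e-06) = 0.03869 Ω
Segment 2: A = π(d/2)² = π(9.9500e-04 m)² = 3.110e-06 m²
R₂ = (7.27×10^-7)(5.54)/(3.110e-06) = 1.295 Ω
R = R₁ + R₂ = 1.33 Ω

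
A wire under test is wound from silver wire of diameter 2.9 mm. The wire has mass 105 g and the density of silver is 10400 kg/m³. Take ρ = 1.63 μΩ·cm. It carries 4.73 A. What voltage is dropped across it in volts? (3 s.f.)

ρ = 1.63 μΩ·cm = 1.63×10^-8 Ω·m
A = π(d/2)² = π(1.4500e-03 m)² = 6.6052e-06 m²
L = m/(density·A) = 0.105/(10400×6.6052e-06) = 1.529 m
R = ρL/A = (1.63×10^-8)(1.529)/(6.6052e-06) = 0.003772 Ω
V = IR = 4.73 × 0.003772 = 0.0178 V

0.0178 V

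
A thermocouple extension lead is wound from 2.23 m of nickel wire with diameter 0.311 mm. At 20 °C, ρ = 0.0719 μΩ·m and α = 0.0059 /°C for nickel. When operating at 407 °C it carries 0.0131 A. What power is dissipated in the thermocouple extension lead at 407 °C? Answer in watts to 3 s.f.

0.00119 W

ρ = 0.0719 μΩ·m = 7.19×10^-8 Ω·m
A = π(d/2)² = π(1.5550e-04 m)² = 7.596e-08 m²
R₍20₎ = ρL/A = (7.19×10^-8)(2.23)/(7.596e-08) = 2.111 Ω
R₍407₎ = R₍20₎(1 + αΔT) = 2.111 × (1 + 0.0059×387) = 6.93 Ω
P = I²R = (0.0131)² × 6.93 = 0.00119 W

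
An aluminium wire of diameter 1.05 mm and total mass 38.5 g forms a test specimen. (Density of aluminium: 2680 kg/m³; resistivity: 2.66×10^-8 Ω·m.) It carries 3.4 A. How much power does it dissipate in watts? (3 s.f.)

A = π(d/2)² = π(5.2500e-04 m)² = 8.6590e-07 m²
L = m/(density·A) = 0.0385/(2680×8.6590e-07) = 16.59 m
R = ρL/A = (2.66×10^-8)(16.59)/(8.6590e-07) = 0.5096 Ω
P = I²R = (3.4)² × 0.5096 = 5.89 W

5.89 W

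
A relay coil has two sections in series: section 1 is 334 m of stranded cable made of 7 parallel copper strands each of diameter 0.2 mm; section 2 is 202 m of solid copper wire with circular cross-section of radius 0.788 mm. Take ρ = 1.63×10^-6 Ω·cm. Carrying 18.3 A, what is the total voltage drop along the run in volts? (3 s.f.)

484 V

ρ = 1.63×10^-6 Ω·cm = 1.63×10^-8 Ω·m
Section 1: A_strand = π(1.0000e-04)² = 3.142e-08 m²; R₁ = ρL/(N·A_s) = (1.63×10^-8)(334)/(7×3.142e-08) = 24.76 Ω
Section 2: A = πr² = π(7.8800e-04 m)² = 1.951e-06 m²
R₂ = (1.63×10^-8)(202)/(1.951e-06) = 1.688 Ω
R = R₁ + R₂ = 26.44 Ω
V = IR = 18.3 × 26.44 = 484 V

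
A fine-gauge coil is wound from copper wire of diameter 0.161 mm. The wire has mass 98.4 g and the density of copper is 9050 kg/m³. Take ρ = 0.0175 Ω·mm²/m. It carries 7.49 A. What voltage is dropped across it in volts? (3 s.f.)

3440 V

ρ = 0.0175 Ω·mm²/m = 1.75×10^-8 Ω·m
A = π(d/2)² = π(8.0500e-05 m)² = 2.0358e-08 m²
L = m/(density·A) = 0.0984/(9050×2.0358e-08) = 534.1 m
R = ρL/A = (1.75×10^-8)(534.1)/(2.0358e-08) = 459.1 Ω
V = IR = 7.49 × 459.1 = 3440 V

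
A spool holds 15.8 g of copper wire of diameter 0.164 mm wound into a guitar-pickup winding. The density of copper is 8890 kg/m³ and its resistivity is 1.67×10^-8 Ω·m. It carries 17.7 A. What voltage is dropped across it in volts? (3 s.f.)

1180 V

A = π(d/2)² = π(8.2000e-05 m)² = 2.1124e-08 m²
L = m/(density·A) = 0.0158/(8890×2.1124e-08) = 84.14 m
R = ρL/A = (1.67×10^-8)(84.14)/(2.1124e-08) = 66.51 Ω
V = IR = 17.7 × 66.51 = 1180 V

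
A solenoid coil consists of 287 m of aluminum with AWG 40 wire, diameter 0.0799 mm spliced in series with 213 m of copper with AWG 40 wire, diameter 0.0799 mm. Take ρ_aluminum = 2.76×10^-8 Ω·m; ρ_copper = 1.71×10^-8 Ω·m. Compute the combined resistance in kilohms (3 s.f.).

2.31 kΩ

Segment 1: A = π(0.0799/2 mm)² = π(3.9950e-05 m)² = 5.014e-09 m²
R₁ = ρL/A = (2.76×10^-8)(287)/(5.014e-09) = 1580 Ω
R₂ = (1.71×10^-8)(213)/(5.014e-09) = 726.4 Ω
R = R₁ + R₂ = 2.31 kΩ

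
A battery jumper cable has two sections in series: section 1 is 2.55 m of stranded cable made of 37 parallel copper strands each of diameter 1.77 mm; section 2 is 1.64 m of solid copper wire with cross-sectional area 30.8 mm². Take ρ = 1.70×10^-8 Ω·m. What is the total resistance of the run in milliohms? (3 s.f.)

1.38 mΩ

Section 1: A_strand = π(8.8500e-04)² = 2.461e-06 m²; R₁ = ρL/(N·A_s) = (1.70×10^-8)(2.55)/(37×2.461e-06) = 4.762×10^-4 Ω
Section 2: A = 30.8 mm² = 3.080e-05 m²
R₂ = (1.70×10^-8)(1.64)/(3.080e-05) = 9.052×10^-4 Ω
R = R₁ + R₂ = 1.38 mΩ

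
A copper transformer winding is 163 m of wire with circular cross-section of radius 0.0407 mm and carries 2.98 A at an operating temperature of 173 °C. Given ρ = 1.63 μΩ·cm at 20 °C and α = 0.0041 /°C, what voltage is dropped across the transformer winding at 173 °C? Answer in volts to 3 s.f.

2480 V

ρ = 1.63 μΩ·cm = 1.63×10^-8 Ω·m
A = πr² = π(4.0700e-05 m)² = 5.204e-09 m²
R₍20₎ = ρL/A = (1.63×10^-8)(163)/(5.204e-09) = 510.5 Ω
R₍173₎ = R₍20₎(1 + αΔT) = 510.5 × (1 + 0.0041×153) = 830.8 Ω
V = IR = 2.98 × 830.8 = 2480 V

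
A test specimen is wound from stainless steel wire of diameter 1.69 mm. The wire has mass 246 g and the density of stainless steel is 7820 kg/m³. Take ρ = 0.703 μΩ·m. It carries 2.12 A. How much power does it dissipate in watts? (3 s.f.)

19.8 W

ρ = 0.703 μΩ·m = 7.03×10^-7 Ω·m
A = π(d/2)² = π(8.4500e-04 m)² = 2.2432e-06 m²
L = m/(density·A) = 0.246/(7820×2.2432e-06) = 14.02 m
R = ρL/A = (7.03×10^-7)(14.02)/(2.2432e-06) = 4.395 Ω
P = I²R = (2.12)² × 4.395 = 19.8 W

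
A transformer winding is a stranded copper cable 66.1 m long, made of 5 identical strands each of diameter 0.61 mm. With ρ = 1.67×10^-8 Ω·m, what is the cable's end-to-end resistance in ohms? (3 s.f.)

0.755 Ω

A_strand = π(3.0500e-04 m)² = 2.922e-07 m²
R_strand = ρL/A = (1.67×10^-8)(66.1)/(2.922e-07) = 3.777 Ω
R_total = R_strand/N = 3.777/5 = 0.755 Ω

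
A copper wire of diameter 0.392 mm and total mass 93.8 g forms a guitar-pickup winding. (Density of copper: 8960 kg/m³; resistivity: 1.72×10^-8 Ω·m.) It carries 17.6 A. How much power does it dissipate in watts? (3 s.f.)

3830 W

A = π(d/2)² = π(1.9600e-04 m)² = 1.2069e-07 m²
L = m/(density·A) = 0.0938/(8960×1.2069e-07) = 86.74 m
R = ρL/A = (1.72×10^-8)(86.74)/(1.2069e-07) = 12.36 Ω
P = I²R = (17.6)² × 12.36 = 3830 W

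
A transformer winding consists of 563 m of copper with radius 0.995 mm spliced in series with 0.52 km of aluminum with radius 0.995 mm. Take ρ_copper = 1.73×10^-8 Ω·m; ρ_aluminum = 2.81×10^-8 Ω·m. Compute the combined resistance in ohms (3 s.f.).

7.83 Ω

Segment 1: A = πr² = π(9.9500e-04 m)² = 3.110e-06 m²
R₁ = ρL/A = (1.73×10^-8)(563)/(3.110e-06) = 3.132 Ω
R₂ = (2.81×10^-8)(520)/(3.110e-06) = 4.698 Ω
R = R₁ + R₂ = 7.83 Ω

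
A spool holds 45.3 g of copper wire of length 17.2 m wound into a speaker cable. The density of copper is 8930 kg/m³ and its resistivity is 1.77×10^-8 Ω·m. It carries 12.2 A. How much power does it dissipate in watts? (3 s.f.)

154 W

A = m/(density·L) = 0.0453/(8930×17.2) = 2.9493e-07 m²
R = ρL/A = (1.77×10^-8)(17.2)/(2.9493e-07) = 1.032 Ω
P = I²R = (12.2)² × 1.032 = 154 W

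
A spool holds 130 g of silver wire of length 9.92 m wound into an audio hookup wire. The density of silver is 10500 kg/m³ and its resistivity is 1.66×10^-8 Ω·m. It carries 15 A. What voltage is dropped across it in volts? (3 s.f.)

1.98 V

A = m/(density·L) = 0.13/(10500×9.92) = 1.2481e-06 m²
R = ρL/A = (1.66×10^-8)(9.92)/(1.2481e-06) = 0.1319 Ω
V = IR = 15 × 0.1319 = 1.98 V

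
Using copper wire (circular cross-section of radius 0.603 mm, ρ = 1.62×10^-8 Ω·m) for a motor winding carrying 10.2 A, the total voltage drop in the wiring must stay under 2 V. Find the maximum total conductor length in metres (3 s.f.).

13.8 m

A = πr² = π(6.0300e-04 m)² = 1.142e-06 m²
L_max = V_max·A/(1·ρI) = (2)(1.142e-06)/(1.62×10^-8×10.2) = 13.8 m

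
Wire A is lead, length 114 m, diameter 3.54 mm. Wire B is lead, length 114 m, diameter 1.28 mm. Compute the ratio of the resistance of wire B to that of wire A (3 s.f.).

R ∝ ρL/d², so R_B/R_A = (d_A/d_B)²
= (3.54/1.28)² = 7.65

7.65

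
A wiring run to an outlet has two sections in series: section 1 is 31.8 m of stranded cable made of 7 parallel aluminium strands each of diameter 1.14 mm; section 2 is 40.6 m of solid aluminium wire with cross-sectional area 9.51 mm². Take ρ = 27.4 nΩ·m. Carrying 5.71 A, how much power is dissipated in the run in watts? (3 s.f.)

7.79 W

ρ = 27.4 nΩ·m = 2.74×10^-8 Ω·m
Section 1: A_strand = π(5.7000e-04)² = 1.021e-06 m²; R₁ = ρL/(N·A_s) = (2.74×10^-8)(31.8)/(7×1.021e-06) = 0.1219 Ω
Section 2: A = 9.51 mm² = 9.510e-06 m²
R₂ = (2.74×10^-8)(40.6)/(9.510e-06) = 0.117 Ω
R = R₁ + R₂ = 0.2389 Ω
P = I²R = (5.71)² × 0.2389 = 7.79 W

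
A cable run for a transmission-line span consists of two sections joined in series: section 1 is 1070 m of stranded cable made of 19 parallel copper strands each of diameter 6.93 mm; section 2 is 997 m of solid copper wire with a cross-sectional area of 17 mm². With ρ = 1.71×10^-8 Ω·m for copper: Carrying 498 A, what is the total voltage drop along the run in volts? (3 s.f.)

Section 1: A_strand = π(3.4650e-03)² = 3.772e-05 m²; R₁ = ρL/(N·A_s) = (1.71×10^-8)(1070)/(19×3.772e-05) = 0.02553 Ω
Section 2: A = 17 mm² = 1.700e-05 m²
R₂ = (1.71×10^-8)(997)/(1.700e-05) = 1.003 Ω
R = R₁ + R₂ = 1.028 Ω
V = IR = 498 × 1.028 = 512 V

512 V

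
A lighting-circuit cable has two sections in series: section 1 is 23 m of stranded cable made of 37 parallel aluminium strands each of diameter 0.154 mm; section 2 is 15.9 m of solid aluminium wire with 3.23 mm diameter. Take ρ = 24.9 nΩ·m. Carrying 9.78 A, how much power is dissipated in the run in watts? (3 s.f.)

84.1 W

ρ = 24.9 nΩ·m = 2.49×10^-8 Ω·m
Section 1: A_strand = π(7.7000e-05)² = 1.863e-08 m²; R₁ = ρL/(N·A_s) = (2.49×10^-8)(23)/(37×1.863e-08) = 0.831 Ω
Section 2: A = π(d/2)² = π(1.6150e-03 m)² = 8.194e-06 m²
R₂ = (2.49×10^-8)(15.9)/(8.194e-06) = 0.04832 Ω
R = R₁ + R₂ = 0.8793 Ω
P = I²R = (9.78)² × 0.8793 = 84.1 W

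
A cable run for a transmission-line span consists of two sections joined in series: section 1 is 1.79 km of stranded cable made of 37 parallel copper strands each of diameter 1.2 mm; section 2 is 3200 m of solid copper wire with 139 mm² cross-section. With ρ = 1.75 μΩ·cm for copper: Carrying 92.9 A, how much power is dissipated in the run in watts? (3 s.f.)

ρ = 1.75 μΩ·cm = 1.75×10^-8 Ω·m
Section 1: A_strand = π(6.0000e-04)² = 1.131e-06 m²; R₁ = ρL/(N·A_s) = (1.75×10^-8)(1790)/(37×1.131e-06) = 0.7486 Ω
Section 2: A = 139 mm² = 1.390e-04 m²
R₂ = (1.75×10^-8)(3200)/(1.390e-04) = 0.4029 Ω
R = R₁ + R₂ = 1.151 Ω
P = I²R = (92.9)² × 1.151 = 9940 W

9940 W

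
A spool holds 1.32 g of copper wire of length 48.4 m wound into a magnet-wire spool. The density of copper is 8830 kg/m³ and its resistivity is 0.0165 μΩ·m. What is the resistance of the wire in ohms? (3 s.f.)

ρ = 0.0165 μΩ·m = 1.65×10^-8 Ω·m
A = m/(density·L) = 0.00132/(8830×48.4) = 3.0886e-09 m²
R = ρL/A = (1.65×10^-8)(48.4)/(3.0886e-09) = 259 Ω

259 Ω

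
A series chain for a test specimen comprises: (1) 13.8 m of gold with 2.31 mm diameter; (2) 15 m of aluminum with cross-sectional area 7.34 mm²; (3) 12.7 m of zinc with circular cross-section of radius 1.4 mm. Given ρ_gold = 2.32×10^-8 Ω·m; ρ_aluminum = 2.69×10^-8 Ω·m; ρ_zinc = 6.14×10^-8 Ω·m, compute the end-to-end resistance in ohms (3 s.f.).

0.258 Ω

Seg 1: A = π(d/2)² = π(1.1550e-03 m)² = 4.191e-06 m²
R_1 = (2.32×10^-8)(13.8)/(4.191e-06) = 0.07639 Ω
Seg 2: A = 7.34 mm² = 7.340e-06 m²
R_2 = (2.69×10^-8)(15)/(7.340e-06) = 0.05497 Ω
Seg 3: A = πr² = π(1.4000e-03 m)² = 6.158e-06 m²
R_3 = (6.14×10^-8)(12.7)/(6.158e-06) = 0.1266 Ω
R_total = R_1 + R_2 + R_3 = 0.258 Ω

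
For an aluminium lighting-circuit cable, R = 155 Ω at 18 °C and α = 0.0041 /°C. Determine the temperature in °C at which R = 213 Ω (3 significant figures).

R = R₀(1 + α(T − T₀)) ⇒ T = T₀ + (R/R₀ − 1)/α
T = 18 + (213/155 − 1)/0.0041 = 18 + (0.3742)/0.0041 = 109 °C

109 °C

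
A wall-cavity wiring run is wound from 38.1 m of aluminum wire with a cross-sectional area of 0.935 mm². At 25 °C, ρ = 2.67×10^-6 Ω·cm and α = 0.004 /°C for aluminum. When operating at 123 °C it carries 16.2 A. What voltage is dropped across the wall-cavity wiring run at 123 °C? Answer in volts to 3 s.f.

ρ = 2.67×10^-6 Ω·cm = 2.67×10^-8 Ω·m
A = 0.935 mm² = 9.350e-07 m²
R₍25₎ = ρL/A = (2.67×10^-8)(38.1)/(9.350e-07) = 1.088 Ω
R₍123₎ = R₍25₎(1 + αΔT) = 1.088 × (1 + 0.004×98) = 1.514 Ω
V = IR = 16.2 × 1.514 = 24.5 V

24.5 V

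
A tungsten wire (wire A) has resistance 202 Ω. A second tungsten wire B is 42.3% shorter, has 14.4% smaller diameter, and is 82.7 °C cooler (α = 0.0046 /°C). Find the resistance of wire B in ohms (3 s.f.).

98.6 Ω

R ∝ ρL/d² with ρ ∝ (1+αΔT), so R_B/R_A = (1 − 42.3/100) × (1 − 14.4/100)⁻² × (1 − 0.0046×82.7)
= 0.577 × 1.365 × 0.6196 = 0.4879
R_B = 0.4879 × 202 = 98.6 Ω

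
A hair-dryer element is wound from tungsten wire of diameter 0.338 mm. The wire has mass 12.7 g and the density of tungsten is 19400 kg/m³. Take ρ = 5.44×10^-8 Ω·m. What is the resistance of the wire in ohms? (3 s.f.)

A = π(d/2)² = π(1.6900e-04 m)² = 8.9727e-08 m²
L = m/(density·A) = 0.0127/(19400×8.9727e-08) = 7.296 m
R = ρL/A = (5.44×10^-8)(7.296)/(8.9727e-08) = 4.42 Ω

4.42 Ω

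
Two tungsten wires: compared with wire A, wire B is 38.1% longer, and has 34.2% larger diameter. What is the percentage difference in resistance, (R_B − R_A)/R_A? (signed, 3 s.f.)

-23.3%

R ∝ L/d², so R_B/R_A = (1 + 38.1/100) × (1 + 34.2/100)⁻²
= 1.381 × 0.5553 = 0.7668
(R_B − R_A)/R_A = 0.7668 − 1 = -23.3%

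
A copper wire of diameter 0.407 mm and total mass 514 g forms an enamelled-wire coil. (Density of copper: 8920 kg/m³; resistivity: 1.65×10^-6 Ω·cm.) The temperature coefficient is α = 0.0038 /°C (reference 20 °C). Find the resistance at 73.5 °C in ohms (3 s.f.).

ρ = 1.65×10^-6 Ω·cm = 1.65×10^-8 Ω·m
A = π(d/2)² = π(2.0350e-04 m)² = 1.3010e-07 m²
L = m/(density·A) = 0.514/(8920×1.3010e-07) = 442.9 m
R = ρL/A = (1.65×10^-8)(442.9)/(1.3010e-07) = 56.17 Ω
R(73.5 °C) = 56.17 × (1 + 0.0038×53.5) = 67.6 Ω

67.6 Ω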